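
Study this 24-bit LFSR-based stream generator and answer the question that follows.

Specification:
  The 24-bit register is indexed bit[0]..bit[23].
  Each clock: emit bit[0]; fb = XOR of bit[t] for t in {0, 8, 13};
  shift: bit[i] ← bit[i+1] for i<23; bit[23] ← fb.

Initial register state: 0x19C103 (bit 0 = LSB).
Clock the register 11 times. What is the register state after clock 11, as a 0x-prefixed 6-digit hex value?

0x018338

reg_0 = 0x19C103
clock 1: out=1, reg = 0x0CE081
clock 2: out=1, reg = 0x067040
clock 3: out=0, reg = 0x833820
clock 4: out=0, reg = 0xC19C10
clock 5: out=0, reg = 0x60CE08
clock 6: out=0, reg = 0x306704
clock 7: out=0, reg = 0x183382
clock 8: out=0, reg = 0x0C19C1
clock 9: out=1, reg = 0x060CE0
clock 10: out=0, reg = 0x030670
clock 11: out=0, reg = 0x018338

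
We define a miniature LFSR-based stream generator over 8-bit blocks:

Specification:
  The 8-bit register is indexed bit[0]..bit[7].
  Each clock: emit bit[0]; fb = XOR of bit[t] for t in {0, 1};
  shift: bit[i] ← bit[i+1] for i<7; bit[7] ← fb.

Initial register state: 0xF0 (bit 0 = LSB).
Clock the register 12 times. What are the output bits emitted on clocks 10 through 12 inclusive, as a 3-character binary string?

001

reg_0 = 0xF0
clock 1: out=0, reg = 0x78
clock 2: out=0, reg = 0x3C
clock 3: out=0, reg = 0x1E
clock 4: out=0, reg = 0x8F
clock 5: out=1, reg = 0x47
clock 6: out=1, reg = 0x23
clock 7: out=1, reg = 0x11
clock 8: out=1, reg = 0x88
clock 9: out=0, reg = 0x44
clock 10: out=0, reg = 0x22
clock 11: out=0, reg = 0x91
clock 12: out=1, reg = 0xC8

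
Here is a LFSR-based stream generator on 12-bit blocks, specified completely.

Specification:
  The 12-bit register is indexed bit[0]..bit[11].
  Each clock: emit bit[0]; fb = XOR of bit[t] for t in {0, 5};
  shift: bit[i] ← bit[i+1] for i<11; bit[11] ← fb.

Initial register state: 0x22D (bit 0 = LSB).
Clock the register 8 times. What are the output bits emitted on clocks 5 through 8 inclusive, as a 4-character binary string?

0100

reg_0 = 0x22D
clock 1: out=1, reg = 0x116
clock 2: out=0, reg = 0x08B
clock 3: out=1, reg = 0x845
clock 4: out=1, reg = 0xC22
clock 5: out=0, reg = 0xE11
clock 6: out=1, reg = 0xF08
clock 7: out=0, reg = 0x784
clock 8: out=0, reg = 0x3C2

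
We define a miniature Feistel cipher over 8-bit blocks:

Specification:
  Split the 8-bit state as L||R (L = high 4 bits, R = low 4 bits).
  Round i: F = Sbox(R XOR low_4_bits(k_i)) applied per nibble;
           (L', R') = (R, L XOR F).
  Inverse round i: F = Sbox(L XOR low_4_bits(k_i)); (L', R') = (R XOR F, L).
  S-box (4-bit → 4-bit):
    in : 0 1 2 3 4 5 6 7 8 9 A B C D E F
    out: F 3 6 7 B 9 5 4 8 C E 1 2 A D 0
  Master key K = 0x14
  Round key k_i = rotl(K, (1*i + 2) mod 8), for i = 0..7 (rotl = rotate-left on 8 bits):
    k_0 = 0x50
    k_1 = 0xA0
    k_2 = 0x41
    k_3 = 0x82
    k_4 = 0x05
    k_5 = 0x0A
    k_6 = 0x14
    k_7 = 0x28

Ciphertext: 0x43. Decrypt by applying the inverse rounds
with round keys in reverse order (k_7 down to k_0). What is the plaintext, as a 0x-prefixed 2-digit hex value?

s_0 = ciphertext = 0x43
s_1 = InvRound(s_0, k_7) = 0x14
s_2 = InvRound(s_1, k_6) = 0xD1
s_3 = InvRound(s_2, k_5) = 0x5D
s_4 = InvRound(s_3, k_4) = 0x25
s_5 = InvRound(s_4, k_3) = 0xA2
s_6 = InvRound(s_5, k_2) = 0x3A
s_7 = InvRound(s_6, k_1) = 0xD3
s_8 = InvRound(s_7, k_0) = 0x9D

0x9D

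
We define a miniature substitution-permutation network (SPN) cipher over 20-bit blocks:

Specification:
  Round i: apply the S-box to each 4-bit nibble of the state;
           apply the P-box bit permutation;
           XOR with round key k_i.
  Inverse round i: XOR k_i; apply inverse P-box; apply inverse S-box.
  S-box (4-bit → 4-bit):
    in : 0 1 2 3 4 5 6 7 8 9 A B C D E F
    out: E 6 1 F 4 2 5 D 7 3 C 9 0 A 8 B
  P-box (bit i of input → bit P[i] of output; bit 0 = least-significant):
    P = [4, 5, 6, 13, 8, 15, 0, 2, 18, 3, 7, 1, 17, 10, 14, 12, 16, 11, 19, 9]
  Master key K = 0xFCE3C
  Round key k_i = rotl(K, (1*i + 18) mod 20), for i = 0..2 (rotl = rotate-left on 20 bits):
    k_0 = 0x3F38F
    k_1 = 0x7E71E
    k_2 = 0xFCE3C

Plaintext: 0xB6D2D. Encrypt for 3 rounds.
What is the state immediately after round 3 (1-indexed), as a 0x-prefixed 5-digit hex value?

s_0 = plaintext = 0xB6D2D
s_1 = Round(s_0, k_0) = 0x090A5
s_2 = Round(s_1, k_1) = 0xDE9B1
s_3 = Round(s_2, k_2) = 0xBD550

0xBD550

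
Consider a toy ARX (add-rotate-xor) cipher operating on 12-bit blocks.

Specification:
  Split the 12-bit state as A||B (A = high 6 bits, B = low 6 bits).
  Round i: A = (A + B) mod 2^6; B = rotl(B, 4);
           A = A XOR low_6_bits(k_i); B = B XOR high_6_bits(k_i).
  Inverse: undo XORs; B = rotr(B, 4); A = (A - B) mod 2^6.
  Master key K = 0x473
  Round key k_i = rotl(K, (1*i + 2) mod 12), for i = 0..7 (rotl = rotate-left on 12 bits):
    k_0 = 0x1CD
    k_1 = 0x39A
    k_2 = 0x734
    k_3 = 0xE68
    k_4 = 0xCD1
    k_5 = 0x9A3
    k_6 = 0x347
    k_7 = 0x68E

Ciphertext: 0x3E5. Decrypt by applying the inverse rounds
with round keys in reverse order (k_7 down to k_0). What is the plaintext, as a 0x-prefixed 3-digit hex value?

0x795

s_0 = ciphertext = 0x3E5
s_1 = InvRound(s_0, k_7) = 0x0BF
s_2 = InvRound(s_1, k_6) = 0xE8B
s_3 = InvRound(s_2, k_5) = 0x8F6
s_4 = InvRound(s_3, k_4) = 0x794
s_5 = InvRound(s_4, k_3) = 0x036
s_6 = InvRound(s_5, k_2) = 0x2AA
s_7 = InvRound(s_6, k_1) = 0xF92
s_8 = InvRound(s_7, k_0) = 0x795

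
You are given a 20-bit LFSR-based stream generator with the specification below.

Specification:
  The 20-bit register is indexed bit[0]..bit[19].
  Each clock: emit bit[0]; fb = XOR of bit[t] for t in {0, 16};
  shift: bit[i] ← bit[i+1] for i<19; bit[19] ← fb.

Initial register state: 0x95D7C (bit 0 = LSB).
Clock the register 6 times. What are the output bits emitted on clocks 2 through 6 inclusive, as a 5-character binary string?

reg_0 = 0x95D7C
clock 1: out=0, reg = 0xCAEBE
clock 2: out=0, reg = 0x6575F
clock 3: out=1, reg = 0xB2BAF
clock 4: out=1, reg = 0x595D7
clock 5: out=1, reg = 0x2CAEB
clock 6: out=1, reg = 0x96575

01111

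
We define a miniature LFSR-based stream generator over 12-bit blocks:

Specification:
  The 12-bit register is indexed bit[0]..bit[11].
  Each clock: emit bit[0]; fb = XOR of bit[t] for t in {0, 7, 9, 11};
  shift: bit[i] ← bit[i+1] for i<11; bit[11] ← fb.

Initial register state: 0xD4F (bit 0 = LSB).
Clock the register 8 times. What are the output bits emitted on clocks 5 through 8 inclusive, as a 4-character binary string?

reg_0 = 0xD4F
clock 1: out=1, reg = 0x6A7
clock 2: out=1, reg = 0xB53
clock 3: out=1, reg = 0xDA9
clock 4: out=1, reg = 0xED4
clock 5: out=0, reg = 0xF6A
clock 6: out=0, reg = 0x7B5
clock 7: out=1, reg = 0xBDA
clock 8: out=0, reg = 0xDED

0010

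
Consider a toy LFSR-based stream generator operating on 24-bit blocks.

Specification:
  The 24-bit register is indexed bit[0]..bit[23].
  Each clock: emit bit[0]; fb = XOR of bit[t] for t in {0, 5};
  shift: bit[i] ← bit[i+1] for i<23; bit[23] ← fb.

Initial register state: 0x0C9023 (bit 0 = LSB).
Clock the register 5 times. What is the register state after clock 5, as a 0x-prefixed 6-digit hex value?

0x106481

reg_0 = 0x0C9023
clock 1: out=1, reg = 0x064811
clock 2: out=1, reg = 0x832408
clock 3: out=0, reg = 0x419204
clock 4: out=0, reg = 0x20C902
clock 5: out=0, reg = 0x106481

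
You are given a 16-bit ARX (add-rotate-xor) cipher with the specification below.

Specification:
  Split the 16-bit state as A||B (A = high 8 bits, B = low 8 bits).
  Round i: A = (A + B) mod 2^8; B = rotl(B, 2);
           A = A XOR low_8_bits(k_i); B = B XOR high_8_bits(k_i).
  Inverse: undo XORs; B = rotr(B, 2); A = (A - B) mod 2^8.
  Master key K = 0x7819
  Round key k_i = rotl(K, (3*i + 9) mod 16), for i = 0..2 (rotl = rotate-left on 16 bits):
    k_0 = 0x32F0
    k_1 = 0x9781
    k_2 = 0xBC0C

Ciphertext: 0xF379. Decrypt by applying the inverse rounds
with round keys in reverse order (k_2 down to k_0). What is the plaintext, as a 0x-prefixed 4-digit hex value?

0xC4E2

s_0 = ciphertext = 0xF379
s_1 = InvRound(s_0, k_2) = 0x8E71
s_2 = InvRound(s_1, k_1) = 0x56B9
s_3 = InvRound(s_2, k_0) = 0xC4E2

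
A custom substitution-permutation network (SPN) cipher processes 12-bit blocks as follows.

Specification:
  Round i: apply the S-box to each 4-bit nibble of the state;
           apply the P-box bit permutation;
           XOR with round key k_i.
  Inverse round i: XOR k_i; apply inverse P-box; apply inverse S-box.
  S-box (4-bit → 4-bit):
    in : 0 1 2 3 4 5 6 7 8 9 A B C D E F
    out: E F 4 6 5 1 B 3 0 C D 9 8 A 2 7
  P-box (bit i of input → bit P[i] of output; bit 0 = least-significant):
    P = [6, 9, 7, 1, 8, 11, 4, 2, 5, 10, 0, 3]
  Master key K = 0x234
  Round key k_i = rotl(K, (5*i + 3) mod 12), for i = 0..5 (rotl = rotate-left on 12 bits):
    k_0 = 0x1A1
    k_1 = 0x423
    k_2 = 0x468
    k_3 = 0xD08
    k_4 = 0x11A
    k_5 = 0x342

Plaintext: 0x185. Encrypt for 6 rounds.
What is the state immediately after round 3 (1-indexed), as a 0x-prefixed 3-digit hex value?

s_0 = plaintext = 0x185
s_1 = Round(s_0, k_0) = 0x5C8
s_2 = Round(s_1, k_1) = 0x407
s_3 = Round(s_2, k_2) = 0xE1D
s_4 = Round(s_3, k_3) = 0x21E
s_5 = Round(s_4, k_4) = 0xA0F
s_6 = Round(s_5, k_5) = 0x9BF

0xE1D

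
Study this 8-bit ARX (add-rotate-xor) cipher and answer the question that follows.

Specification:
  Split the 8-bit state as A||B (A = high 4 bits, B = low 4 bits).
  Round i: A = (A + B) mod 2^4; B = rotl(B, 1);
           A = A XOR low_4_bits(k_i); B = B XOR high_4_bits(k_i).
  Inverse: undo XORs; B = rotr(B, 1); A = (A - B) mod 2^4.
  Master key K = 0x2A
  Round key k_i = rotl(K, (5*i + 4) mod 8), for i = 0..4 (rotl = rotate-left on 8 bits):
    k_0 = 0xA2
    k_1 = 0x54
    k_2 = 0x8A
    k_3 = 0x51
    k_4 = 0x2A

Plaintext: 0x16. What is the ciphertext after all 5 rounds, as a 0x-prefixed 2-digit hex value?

s_0 = plaintext = 0x16
s_1 = Round(s_0, k_0) = 0x56
s_2 = Round(s_1, k_1) = 0xF9
s_3 = Round(s_2, k_2) = 0x2B
s_4 = Round(s_3, k_3) = 0xC2
s_5 = Round(s_4, k_4) = 0x46

0x46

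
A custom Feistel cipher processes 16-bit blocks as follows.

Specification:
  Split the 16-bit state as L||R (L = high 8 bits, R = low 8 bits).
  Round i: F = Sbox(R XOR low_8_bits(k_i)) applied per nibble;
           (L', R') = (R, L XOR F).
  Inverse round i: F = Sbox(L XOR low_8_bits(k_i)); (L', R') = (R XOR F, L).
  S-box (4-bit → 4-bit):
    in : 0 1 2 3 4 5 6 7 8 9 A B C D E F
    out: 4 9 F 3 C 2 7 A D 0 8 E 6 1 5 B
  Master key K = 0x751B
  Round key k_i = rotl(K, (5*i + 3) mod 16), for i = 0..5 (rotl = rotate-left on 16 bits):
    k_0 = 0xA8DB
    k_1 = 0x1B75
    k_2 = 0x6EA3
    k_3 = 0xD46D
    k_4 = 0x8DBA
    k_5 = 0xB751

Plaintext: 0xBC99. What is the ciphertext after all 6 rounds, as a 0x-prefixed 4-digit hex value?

s_0 = plaintext = 0xBC99
s_1 = Round(s_0, k_0) = 0x9973
s_2 = Round(s_1, k_1) = 0x73DE
s_3 = Round(s_2, k_2) = 0xDED2
s_4 = Round(s_3, k_3) = 0xD235
s_5 = Round(s_4, k_4) = 0x3509
s_6 = Round(s_5, k_5) = 0x0918

0x0918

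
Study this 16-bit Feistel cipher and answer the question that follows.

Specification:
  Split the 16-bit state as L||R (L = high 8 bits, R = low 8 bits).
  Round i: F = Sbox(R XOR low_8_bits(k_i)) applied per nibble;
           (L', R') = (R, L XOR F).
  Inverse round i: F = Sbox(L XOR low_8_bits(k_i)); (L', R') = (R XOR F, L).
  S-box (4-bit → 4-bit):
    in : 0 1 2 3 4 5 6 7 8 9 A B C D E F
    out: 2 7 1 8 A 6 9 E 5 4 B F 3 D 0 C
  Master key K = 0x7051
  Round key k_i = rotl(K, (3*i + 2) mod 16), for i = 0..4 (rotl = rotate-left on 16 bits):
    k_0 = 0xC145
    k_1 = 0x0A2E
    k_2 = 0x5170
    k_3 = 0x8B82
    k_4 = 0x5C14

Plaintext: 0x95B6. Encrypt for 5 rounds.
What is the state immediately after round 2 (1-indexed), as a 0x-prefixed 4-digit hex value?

s_0 = plaintext = 0x95B6
s_1 = Round(s_0, k_0) = 0xB65D
s_2 = Round(s_1, k_1) = 0x5D5E
s_3 = Round(s_2, k_2) = 0x5E4D
s_4 = Round(s_3, k_3) = 0x4D62
s_5 = Round(s_4, k_4) = 0x62A4

0x5D5E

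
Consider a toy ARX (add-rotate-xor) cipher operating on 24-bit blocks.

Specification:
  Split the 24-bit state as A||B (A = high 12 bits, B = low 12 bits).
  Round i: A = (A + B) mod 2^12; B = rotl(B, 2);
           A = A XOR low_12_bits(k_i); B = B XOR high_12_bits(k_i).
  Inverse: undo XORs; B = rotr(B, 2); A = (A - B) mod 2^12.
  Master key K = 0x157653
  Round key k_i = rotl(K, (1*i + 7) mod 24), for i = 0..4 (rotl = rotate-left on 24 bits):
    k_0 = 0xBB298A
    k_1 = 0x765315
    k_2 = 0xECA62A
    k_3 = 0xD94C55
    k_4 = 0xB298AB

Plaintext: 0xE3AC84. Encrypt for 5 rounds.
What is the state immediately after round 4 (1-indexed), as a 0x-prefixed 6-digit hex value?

0xC9A88E

s_0 = plaintext = 0xE3AC84
s_1 = Round(s_0, k_0) = 0x3349A1
s_2 = Round(s_1, k_1) = 0xFC01E3
s_3 = Round(s_2, k_2) = 0x789946
s_4 = Round(s_3, k_3) = 0xC9A88E
s_5 = Round(s_4, k_4) = 0xD83913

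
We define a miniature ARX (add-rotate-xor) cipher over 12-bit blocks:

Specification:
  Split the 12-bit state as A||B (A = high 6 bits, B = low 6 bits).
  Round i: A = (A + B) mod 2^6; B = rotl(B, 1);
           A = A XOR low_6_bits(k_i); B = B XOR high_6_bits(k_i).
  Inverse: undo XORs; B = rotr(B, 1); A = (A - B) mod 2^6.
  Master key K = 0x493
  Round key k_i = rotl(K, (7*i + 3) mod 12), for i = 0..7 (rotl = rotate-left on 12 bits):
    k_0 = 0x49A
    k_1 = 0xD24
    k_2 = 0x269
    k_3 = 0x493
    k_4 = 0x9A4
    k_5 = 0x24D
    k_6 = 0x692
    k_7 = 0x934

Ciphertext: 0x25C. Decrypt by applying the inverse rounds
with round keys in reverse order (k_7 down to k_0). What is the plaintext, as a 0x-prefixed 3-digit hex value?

s_0 = ciphertext = 0x25C
s_1 = InvRound(s_0, k_7) = 0x85C
s_2 = InvRound(s_1, k_6) = 0xC03
s_3 = InvRound(s_2, k_5) = 0xE05
s_4 = InvRound(s_3, k_4) = 0xAF1
s_5 = InvRound(s_4, k_3) = 0x1F1
s_6 = InvRound(s_5, k_2) = 0x49C
s_7 = InvRound(s_6, k_1) = 0x894
s_8 = InvRound(s_7, k_0) = 0xD43

0xD43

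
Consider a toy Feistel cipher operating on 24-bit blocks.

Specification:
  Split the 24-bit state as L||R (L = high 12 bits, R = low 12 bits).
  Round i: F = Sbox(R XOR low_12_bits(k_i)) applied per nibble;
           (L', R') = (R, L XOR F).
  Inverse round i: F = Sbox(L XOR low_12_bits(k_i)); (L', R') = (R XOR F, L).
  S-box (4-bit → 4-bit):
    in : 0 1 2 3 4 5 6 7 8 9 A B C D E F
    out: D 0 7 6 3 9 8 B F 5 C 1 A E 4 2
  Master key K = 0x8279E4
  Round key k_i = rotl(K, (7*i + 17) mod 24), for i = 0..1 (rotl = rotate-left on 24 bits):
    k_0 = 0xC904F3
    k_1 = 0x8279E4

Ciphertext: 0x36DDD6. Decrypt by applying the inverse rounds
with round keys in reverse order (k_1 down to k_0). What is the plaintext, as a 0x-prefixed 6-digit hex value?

0xA80123

s_0 = ciphertext = 0x36DDD6
s_1 = InvRound(s_0, k_1) = 0x12336D
s_2 = InvRound(s_1, k_0) = 0xA80123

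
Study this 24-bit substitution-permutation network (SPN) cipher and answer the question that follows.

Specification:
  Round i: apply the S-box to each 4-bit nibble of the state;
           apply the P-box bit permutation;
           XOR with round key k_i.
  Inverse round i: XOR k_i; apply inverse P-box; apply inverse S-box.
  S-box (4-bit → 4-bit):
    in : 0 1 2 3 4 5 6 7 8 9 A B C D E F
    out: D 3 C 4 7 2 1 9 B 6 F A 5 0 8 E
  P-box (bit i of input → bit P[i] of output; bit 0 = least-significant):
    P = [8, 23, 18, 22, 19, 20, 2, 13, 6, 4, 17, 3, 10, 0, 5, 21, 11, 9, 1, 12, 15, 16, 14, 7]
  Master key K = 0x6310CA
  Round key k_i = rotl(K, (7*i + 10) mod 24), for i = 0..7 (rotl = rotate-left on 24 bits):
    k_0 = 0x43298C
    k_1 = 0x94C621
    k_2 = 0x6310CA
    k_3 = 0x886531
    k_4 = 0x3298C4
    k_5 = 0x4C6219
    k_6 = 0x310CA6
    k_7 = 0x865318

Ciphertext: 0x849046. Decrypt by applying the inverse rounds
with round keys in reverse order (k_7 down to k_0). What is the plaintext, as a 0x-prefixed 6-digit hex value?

0x816C0D

s_0 = ciphertext = 0x849046
s_1 = InvRound(s_0, k_7) = 0xC9DA36
s_2 = InvRound(s_1, k_6) = 0x0B751B
s_3 = InvRound(s_2, k_5) = 0x5F63D0
s_4 = InvRound(s_3, k_4) = 0x48E500
s_5 = InvRound(s_4, k_3) = 0x6D95DB
s_6 = InvRound(s_5, k_2) = 0x6D196C
s_7 = InvRound(s_6, k_1) = 0x488748
s_8 = InvRound(s_7, k_0) = 0x816C0D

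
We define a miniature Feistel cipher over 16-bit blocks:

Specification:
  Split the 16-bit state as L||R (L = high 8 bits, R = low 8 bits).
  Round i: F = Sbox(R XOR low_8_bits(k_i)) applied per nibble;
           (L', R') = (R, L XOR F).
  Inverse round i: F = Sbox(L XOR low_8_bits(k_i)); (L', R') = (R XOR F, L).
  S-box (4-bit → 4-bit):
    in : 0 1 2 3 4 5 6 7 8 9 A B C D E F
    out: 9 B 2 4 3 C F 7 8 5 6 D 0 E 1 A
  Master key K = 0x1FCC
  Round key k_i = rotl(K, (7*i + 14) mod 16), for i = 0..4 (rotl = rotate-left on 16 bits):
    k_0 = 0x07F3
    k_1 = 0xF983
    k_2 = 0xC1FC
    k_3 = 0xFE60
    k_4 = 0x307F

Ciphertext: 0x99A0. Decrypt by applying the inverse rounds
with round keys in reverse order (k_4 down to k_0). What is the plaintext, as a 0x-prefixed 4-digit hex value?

s_0 = ciphertext = 0x99A0
s_1 = InvRound(s_0, k_4) = 0xBF99
s_2 = InvRound(s_1, k_3) = 0x73BF
s_3 = InvRound(s_2, k_2) = 0x3573
s_4 = InvRound(s_3, k_1) = 0xAC35
s_5 = InvRound(s_4, k_0) = 0xFFAC

0xFFAC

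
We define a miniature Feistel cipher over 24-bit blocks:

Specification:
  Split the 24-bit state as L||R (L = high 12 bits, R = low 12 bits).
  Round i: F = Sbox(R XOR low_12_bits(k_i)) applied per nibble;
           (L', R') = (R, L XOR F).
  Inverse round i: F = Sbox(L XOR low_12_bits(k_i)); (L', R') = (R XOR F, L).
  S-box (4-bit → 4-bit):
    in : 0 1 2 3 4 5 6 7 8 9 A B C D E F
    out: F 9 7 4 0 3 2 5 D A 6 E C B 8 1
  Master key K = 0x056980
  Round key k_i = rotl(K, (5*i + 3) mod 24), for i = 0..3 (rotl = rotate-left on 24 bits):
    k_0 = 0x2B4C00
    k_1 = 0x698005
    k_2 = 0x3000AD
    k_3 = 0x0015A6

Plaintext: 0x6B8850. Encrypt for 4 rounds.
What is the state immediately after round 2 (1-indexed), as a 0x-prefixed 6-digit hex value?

s_0 = plaintext = 0x6B8850
s_1 = Round(s_0, k_0) = 0x850687
s_2 = Round(s_1, k_1) = 0x687A87
s_3 = Round(s_2, k_2) = 0xA870F1
s_4 = Round(s_3, k_3) = 0x0F19B2

0x687A87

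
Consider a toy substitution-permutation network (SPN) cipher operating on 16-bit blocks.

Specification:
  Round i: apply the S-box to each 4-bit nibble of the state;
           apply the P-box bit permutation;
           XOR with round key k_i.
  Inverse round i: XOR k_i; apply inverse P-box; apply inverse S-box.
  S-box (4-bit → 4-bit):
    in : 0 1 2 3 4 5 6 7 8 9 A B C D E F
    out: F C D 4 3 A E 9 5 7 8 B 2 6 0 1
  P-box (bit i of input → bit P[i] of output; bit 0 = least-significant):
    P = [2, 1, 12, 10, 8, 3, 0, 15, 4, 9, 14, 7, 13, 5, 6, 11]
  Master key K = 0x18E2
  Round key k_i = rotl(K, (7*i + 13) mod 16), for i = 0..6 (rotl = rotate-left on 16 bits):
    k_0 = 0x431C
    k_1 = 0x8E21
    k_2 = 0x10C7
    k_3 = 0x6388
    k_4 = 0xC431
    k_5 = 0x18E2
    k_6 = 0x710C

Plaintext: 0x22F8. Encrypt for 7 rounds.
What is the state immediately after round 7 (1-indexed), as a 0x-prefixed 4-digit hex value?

0x318B

s_0 = plaintext = 0x22F8
s_1 = Round(s_0, k_0) = 0x3AC8
s_2 = Round(s_1, k_1) = 0x9EED
s_3 = Round(s_2, k_2) = 0x20A5
s_4 = Round(s_3, k_3) = 0x8D5A
s_5 = Round(s_4, k_4) = 0x2279
s_6 = Round(s_5, k_5) = 0xE134
s_7 = Round(s_6, k_6) = 0x318B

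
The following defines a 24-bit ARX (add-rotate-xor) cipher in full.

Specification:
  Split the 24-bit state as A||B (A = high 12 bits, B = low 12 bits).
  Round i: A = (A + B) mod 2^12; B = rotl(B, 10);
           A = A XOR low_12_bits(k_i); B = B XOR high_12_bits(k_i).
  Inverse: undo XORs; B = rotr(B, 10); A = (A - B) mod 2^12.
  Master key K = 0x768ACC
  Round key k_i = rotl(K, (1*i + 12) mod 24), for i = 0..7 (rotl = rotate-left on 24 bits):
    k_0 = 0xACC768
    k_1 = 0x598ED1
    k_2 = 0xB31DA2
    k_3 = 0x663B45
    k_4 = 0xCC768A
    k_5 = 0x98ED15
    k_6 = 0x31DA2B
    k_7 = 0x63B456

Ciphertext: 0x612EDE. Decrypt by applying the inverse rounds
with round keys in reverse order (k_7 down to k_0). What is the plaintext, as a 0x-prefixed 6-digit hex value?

s_0 = ciphertext = 0x612EDE
s_1 = InvRound(s_0, k_7) = 0xEAE396
s_2 = InvRound(s_1, k_6) = 0x25922C
s_3 = InvRound(s_2, k_5) = 0x0C2E8A
s_4 = InvRound(s_3, k_4) = 0xD14934
s_5 = InvRound(s_4, k_3) = 0x8F2D5F
s_6 = InvRound(s_5, k_2) = 0xB979B9
s_7 = InvRound(s_6, k_1) = 0x4BF087
s_8 = InvRound(s_7, k_0) = 0xAA992E

0xAA992E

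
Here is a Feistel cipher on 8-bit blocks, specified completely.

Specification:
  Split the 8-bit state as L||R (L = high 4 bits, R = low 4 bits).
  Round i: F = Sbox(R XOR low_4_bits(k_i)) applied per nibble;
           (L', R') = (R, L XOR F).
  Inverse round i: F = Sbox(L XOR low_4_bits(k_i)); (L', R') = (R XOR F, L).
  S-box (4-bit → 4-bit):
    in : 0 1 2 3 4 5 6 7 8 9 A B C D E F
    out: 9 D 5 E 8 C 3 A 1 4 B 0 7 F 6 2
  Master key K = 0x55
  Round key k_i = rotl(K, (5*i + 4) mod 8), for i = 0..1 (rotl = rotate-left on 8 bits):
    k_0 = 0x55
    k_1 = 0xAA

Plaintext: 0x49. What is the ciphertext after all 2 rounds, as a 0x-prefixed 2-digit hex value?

s_0 = plaintext = 0x49
s_1 = Round(s_0, k_0) = 0x93
s_2 = Round(s_1, k_1) = 0x3D

0x3D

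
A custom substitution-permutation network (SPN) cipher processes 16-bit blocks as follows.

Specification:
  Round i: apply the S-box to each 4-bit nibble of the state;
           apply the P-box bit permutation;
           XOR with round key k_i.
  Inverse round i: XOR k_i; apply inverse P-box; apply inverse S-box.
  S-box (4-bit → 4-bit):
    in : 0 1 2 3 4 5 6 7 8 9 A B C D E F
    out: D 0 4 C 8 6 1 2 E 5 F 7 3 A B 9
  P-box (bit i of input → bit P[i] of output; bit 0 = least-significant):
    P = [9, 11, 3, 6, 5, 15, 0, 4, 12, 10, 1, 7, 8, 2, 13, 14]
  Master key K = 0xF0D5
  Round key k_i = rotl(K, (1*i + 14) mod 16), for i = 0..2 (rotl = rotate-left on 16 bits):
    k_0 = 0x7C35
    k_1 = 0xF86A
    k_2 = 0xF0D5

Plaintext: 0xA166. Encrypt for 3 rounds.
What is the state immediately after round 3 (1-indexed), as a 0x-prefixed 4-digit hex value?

s_0 = plaintext = 0xA166
s_1 = Round(s_0, k_0) = 0x1F11
s_2 = Round(s_1, k_1) = 0xE8EA
s_3 = Round(s_2, k_2) = 0x3F2B

0x3F2B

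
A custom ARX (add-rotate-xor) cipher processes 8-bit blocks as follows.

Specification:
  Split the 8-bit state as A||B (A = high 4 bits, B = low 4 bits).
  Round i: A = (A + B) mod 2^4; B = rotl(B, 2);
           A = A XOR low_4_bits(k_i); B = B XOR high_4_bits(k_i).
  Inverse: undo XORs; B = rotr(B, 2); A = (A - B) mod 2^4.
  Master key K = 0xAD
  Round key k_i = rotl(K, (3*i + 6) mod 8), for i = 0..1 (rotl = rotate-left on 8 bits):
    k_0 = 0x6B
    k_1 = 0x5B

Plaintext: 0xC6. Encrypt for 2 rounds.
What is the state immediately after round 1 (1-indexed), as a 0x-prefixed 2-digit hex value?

0x9F

s_0 = plaintext = 0xC6
s_1 = Round(s_0, k_0) = 0x9F
s_2 = Round(s_1, k_1) = 0x3A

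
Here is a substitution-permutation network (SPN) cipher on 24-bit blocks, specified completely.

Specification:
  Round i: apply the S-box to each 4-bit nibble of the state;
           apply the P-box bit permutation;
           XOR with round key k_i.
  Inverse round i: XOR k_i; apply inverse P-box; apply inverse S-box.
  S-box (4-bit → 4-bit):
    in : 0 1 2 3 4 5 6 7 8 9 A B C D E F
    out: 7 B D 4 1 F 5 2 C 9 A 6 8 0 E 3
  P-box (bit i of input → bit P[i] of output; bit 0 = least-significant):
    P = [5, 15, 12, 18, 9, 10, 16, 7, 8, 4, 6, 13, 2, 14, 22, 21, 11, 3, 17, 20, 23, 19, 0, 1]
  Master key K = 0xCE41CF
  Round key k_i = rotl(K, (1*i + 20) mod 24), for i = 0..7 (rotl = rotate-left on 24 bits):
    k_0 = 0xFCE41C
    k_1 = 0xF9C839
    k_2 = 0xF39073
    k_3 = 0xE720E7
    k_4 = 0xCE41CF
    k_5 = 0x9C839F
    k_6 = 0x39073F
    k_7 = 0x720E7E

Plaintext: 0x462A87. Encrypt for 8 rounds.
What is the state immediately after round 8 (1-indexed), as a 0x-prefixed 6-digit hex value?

s_0 = plaintext = 0x462A87
s_1 = Round(s_0, k_0) = 0x1F4C88
s_2 = Round(s_1, k_1) = 0x74F0B7
s_3 = Round(s_2, k_2) = 0xFA5D27
s_4 = Round(s_3, k_3) = 0x1EE26B
s_5 = Round(s_4, k_4) = 0x35B285
s_6 = Round(s_5, k_5) = 0xCB7A76
s_7 = Round(s_6, k_6) = 0x3B7305
s_8 = Round(s_7, k_7) = 0x75D817

0x75D817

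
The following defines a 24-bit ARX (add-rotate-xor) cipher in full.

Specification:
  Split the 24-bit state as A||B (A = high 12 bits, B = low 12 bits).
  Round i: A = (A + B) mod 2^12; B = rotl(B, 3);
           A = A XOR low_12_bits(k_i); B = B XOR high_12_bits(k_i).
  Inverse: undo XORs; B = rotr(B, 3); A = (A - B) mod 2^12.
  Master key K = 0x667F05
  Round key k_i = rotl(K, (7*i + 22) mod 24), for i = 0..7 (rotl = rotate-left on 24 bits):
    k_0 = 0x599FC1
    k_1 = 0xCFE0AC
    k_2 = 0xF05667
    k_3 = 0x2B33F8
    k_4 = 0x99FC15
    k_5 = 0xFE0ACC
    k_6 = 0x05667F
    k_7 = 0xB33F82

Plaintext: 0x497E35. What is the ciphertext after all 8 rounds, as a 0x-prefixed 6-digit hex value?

s_0 = plaintext = 0x497E35
s_1 = Round(s_0, k_0) = 0xD0D436
s_2 = Round(s_1, k_1) = 0x1EFD4C
s_3 = Round(s_2, k_2) = 0x95C563
s_4 = Round(s_3, k_3) = 0xD479A9
s_5 = Round(s_4, k_4) = 0xAE54D3
s_6 = Round(s_5, k_5) = 0x57497A
s_7 = Round(s_6, k_6) = 0x891B82
s_8 = Round(s_7, k_7) = 0xB91726

0xB91726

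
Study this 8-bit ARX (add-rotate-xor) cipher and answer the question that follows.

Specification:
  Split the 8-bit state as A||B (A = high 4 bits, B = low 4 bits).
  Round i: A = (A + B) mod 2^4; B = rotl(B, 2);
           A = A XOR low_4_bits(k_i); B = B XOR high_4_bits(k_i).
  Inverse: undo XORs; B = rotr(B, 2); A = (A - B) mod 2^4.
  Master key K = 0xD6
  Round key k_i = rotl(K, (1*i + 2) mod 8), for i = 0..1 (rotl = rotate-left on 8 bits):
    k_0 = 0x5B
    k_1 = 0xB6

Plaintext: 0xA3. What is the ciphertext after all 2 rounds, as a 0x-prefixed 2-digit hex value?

s_0 = plaintext = 0xA3
s_1 = Round(s_0, k_0) = 0x69
s_2 = Round(s_1, k_1) = 0x9D

0x9D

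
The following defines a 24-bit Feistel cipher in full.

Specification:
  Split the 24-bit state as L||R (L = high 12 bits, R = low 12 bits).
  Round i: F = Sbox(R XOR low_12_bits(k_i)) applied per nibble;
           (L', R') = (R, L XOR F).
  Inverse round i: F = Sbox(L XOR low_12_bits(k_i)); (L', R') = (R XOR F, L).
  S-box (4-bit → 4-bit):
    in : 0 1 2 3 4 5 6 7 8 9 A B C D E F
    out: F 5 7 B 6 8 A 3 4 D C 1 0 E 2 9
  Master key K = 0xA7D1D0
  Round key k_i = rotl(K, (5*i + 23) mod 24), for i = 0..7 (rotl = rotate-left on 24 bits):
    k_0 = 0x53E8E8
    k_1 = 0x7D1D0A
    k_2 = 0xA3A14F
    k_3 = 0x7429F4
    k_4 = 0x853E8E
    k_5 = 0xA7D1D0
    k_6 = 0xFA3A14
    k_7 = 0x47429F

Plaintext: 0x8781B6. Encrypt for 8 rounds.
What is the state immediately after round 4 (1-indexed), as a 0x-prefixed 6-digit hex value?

0x3509EF

s_0 = plaintext = 0x8781B6
s_1 = Round(s_0, k_0) = 0x1B65FA
s_2 = Round(s_1, k_1) = 0x5FA529
s_3 = Round(s_2, k_2) = 0x529350
s_4 = Round(s_3, k_3) = 0x3509EF
s_5 = Round(s_4, k_4) = 0x9EF0F5
s_6 = Round(s_5, k_5) = 0x0F5C97
s_7 = Round(s_6, k_6) = 0xC97ABE
s_8 = Round(s_7, k_7) = 0xABE8E2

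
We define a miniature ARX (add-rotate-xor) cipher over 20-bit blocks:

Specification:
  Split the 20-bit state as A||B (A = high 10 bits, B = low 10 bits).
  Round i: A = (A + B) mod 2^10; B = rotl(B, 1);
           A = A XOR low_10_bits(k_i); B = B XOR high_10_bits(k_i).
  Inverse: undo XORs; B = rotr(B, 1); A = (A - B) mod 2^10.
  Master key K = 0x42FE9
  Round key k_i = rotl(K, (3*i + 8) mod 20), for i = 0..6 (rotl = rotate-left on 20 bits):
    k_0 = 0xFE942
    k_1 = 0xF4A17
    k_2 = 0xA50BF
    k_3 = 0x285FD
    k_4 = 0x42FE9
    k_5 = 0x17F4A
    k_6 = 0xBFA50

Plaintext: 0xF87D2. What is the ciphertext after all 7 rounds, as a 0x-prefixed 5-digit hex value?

0x73BB5

s_0 = plaintext = 0xF87D2
s_1 = Round(s_0, k_0) = 0xBC45F
s_2 = Round(s_1, k_1) = 0x51F6C
s_3 = Round(s_2, k_2) = 0x0304D
s_4 = Round(s_3, k_3) = 0x6903B
s_5 = Round(s_4, k_4) = 0x8D97D
s_6 = Round(s_5, k_5) = 0x3E6A5
s_7 = Round(s_6, k_6) = 0x73BB5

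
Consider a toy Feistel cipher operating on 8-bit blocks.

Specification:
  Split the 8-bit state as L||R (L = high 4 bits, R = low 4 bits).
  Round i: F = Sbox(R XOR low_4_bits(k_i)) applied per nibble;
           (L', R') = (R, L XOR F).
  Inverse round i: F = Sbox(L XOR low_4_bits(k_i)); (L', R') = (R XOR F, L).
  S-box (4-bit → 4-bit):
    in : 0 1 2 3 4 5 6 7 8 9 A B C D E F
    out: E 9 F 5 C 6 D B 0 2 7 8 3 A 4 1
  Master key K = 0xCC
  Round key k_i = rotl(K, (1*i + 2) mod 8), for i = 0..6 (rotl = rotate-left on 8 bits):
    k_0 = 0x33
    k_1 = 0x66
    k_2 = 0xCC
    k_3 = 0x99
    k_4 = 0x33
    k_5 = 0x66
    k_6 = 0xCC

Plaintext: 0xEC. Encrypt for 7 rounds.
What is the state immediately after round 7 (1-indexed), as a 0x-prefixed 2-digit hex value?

s_0 = plaintext = 0xEC
s_1 = Round(s_0, k_0) = 0xCF
s_2 = Round(s_1, k_1) = 0xFE
s_3 = Round(s_2, k_2) = 0xE0
s_4 = Round(s_3, k_3) = 0x0C
s_5 = Round(s_4, k_4) = 0xC1
s_6 = Round(s_5, k_5) = 0x17
s_7 = Round(s_6, k_6) = 0x79

0x79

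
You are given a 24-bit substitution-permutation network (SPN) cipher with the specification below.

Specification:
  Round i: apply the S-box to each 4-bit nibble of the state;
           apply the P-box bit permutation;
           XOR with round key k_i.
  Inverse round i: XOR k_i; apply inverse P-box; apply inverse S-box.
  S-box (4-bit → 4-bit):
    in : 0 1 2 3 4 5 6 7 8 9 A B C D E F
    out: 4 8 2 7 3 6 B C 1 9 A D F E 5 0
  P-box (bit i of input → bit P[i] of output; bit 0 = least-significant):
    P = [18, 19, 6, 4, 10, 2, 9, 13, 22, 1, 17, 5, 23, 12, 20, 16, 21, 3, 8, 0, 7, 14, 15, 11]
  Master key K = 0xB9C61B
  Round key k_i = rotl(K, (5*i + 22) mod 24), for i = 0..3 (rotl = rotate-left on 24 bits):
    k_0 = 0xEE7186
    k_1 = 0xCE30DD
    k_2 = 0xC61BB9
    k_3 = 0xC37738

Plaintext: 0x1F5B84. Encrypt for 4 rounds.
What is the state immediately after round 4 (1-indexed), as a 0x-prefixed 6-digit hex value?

s_0 = plaintext = 0x1F5B84
s_1 = Round(s_0, k_0) = 0xB06DA6
s_2 = Round(s_1, k_1) = 0x41896B
s_3 = Round(s_2, k_2) = 0x027F4C
s_4 = Round(s_3, k_3) = 0xDEF364

0xDEF364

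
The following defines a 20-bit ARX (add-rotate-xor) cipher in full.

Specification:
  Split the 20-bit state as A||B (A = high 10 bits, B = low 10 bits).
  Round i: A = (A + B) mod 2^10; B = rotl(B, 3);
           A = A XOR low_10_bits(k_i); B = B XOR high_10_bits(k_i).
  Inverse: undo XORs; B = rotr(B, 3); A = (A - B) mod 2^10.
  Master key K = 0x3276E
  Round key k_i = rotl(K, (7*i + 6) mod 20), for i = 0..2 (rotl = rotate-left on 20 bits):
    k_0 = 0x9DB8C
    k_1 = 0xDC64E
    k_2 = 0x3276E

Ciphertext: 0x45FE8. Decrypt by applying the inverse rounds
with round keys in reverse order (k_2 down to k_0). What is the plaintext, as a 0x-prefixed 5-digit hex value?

0x55610

s_0 = ciphertext = 0x45FE8
s_1 = InvRound(s_0, k_2) = 0x654E4
s_2 = InvRound(s_1, k_1) = 0x3A6F2
s_3 = InvRound(s_2, k_0) = 0x55610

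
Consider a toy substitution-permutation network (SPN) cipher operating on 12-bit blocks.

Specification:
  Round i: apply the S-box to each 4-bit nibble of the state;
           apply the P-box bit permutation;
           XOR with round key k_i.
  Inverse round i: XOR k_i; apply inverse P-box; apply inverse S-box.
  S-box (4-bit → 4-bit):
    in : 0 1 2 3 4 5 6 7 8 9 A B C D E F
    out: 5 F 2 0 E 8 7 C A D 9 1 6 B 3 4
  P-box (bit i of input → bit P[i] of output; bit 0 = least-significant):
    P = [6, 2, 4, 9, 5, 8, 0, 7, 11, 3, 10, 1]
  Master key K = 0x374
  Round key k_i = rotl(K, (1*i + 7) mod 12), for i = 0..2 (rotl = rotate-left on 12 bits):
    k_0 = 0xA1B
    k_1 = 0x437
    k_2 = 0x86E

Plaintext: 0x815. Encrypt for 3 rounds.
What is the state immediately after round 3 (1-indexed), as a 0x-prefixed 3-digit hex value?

s_0 = plaintext = 0x815
s_1 = Round(s_0, k_0) = 0x9B0
s_2 = Round(s_1, k_1) = 0x845
s_3 = Round(s_2, k_2) = 0xBE5

0xBE5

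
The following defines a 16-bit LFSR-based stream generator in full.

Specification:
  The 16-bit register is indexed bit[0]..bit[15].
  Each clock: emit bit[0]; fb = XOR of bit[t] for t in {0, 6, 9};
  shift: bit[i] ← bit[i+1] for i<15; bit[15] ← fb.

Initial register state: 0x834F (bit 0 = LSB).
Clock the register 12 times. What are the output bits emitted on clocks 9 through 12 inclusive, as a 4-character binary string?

reg_0 = 0x834F
clock 1: out=1, reg = 0xC1A7
clock 2: out=1, reg = 0xE0D3
clock 3: out=1, reg = 0x7069
clock 4: out=1, reg = 0x3834
clock 5: out=0, reg = 0x1C1A
clock 6: out=0, reg = 0x0E0D
clock 7: out=1, reg = 0x0706
clock 8: out=0, reg = 0x8383
clock 9: out=1, reg = 0x41C1
clock 10: out=1, reg = 0x20E0
clock 11: out=0, reg = 0x9070
clock 12: out=0, reg = 0xC838

1100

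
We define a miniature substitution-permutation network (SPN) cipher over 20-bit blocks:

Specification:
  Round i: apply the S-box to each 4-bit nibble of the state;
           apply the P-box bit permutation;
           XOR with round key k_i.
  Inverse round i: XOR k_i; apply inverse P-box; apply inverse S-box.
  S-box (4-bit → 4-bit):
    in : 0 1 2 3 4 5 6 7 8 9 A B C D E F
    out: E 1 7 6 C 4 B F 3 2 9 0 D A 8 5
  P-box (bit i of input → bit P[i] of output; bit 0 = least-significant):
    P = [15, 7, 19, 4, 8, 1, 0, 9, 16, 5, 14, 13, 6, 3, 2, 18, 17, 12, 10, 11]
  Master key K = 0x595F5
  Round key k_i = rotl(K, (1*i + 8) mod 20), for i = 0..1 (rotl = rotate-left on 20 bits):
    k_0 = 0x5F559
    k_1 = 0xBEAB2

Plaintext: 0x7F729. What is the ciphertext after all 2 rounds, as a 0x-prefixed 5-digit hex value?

0x8F2CA

s_0 = plaintext = 0x7F729
s_1 = Round(s_0, k_0) = 0x688BE
s_2 = Round(s_1, k_1) = 0x8F2CA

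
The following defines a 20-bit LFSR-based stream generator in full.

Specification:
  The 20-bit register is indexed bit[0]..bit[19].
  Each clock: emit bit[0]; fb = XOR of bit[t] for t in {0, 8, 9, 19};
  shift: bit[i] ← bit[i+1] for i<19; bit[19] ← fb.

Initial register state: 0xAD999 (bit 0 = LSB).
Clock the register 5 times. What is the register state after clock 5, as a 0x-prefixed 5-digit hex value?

0xDD6CC

reg_0 = 0xAD999
clock 1: out=1, reg = 0xD6CCC
clock 2: out=0, reg = 0xEB666
clock 3: out=0, reg = 0x75B33
clock 4: out=1, reg = 0xBAD99
clock 5: out=1, reg = 0xDD6CC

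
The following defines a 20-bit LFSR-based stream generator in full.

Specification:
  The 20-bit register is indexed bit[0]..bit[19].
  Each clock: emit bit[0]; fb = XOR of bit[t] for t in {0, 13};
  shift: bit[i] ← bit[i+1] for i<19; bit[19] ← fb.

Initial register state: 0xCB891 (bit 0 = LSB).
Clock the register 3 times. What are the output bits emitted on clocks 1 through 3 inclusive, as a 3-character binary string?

100

reg_0 = 0xCB891
clock 1: out=1, reg = 0x65C48
clock 2: out=0, reg = 0x32E24
clock 3: out=0, reg = 0x99712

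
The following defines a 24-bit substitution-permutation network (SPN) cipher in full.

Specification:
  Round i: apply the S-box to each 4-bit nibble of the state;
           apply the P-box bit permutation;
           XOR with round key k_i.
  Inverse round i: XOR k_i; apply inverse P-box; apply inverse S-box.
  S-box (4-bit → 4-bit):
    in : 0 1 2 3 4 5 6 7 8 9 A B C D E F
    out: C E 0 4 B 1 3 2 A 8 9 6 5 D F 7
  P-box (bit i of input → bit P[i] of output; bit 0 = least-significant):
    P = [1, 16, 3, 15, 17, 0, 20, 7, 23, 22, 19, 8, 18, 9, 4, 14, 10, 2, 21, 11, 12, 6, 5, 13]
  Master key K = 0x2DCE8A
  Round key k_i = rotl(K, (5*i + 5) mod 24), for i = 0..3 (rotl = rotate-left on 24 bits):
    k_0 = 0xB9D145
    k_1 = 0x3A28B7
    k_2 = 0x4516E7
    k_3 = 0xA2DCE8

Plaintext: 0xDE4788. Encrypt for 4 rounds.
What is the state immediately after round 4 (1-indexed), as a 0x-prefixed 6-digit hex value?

0x4CC913

s_0 = plaintext = 0xDE4788
s_1 = Round(s_0, k_0) = 0xDC2FE0
s_2 = Round(s_1, k_1) = 0xC09C1E
s_3 = Round(s_2, k_2) = 0xFCCE4C
s_4 = Round(s_3, k_3) = 0x4CC913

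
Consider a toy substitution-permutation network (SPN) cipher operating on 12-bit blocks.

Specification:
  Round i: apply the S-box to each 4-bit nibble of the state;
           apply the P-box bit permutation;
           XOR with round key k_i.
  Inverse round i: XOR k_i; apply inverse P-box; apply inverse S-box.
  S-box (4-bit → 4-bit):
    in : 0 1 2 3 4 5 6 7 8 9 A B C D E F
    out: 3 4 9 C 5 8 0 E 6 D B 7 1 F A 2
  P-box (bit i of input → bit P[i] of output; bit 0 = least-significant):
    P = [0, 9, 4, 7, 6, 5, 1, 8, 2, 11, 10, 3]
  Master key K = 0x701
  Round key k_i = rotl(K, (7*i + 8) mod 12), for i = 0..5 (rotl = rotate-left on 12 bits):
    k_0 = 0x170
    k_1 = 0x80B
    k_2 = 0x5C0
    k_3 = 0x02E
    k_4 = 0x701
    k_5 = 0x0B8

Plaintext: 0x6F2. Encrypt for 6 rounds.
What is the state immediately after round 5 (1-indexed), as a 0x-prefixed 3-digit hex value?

0xF60

s_0 = plaintext = 0x6F2
s_1 = Round(s_0, k_0) = 0x1D1
s_2 = Round(s_1, k_1) = 0xD79
s_3 = Round(s_2, k_2) = 0x87F
s_4 = Round(s_3, k_3) = 0xF0C
s_5 = Round(s_4, k_4) = 0xF60
s_6 = Round(s_5, k_5) = 0xAB9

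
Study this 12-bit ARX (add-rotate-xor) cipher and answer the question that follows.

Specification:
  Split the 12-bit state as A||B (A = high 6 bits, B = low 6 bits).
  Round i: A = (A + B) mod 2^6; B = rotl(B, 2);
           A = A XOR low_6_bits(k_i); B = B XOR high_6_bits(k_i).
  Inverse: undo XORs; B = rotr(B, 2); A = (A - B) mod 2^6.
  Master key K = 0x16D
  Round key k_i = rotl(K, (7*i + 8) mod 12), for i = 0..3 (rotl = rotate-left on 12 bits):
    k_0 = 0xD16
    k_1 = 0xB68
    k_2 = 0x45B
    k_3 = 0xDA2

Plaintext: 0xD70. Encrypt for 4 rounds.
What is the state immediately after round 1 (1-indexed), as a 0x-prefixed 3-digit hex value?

0xCF7

s_0 = plaintext = 0xD70
s_1 = Round(s_0, k_0) = 0xCF7
s_2 = Round(s_1, k_1) = 0x0B2
s_3 = Round(s_2, k_2) = 0xBDA
s_4 = Round(s_3, k_3) = 0xADF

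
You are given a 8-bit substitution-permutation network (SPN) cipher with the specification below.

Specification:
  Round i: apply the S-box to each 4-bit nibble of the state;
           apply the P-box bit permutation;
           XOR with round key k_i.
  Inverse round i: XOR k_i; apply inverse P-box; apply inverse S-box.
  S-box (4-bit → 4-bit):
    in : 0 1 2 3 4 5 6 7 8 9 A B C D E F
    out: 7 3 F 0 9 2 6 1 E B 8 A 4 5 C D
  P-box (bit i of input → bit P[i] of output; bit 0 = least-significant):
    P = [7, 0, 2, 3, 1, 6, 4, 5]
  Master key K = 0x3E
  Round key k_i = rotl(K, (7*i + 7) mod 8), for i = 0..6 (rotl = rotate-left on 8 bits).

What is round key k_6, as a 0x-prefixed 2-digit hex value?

K = 0x3E
k_0 = rotl(K, (7*0+7) mod 8) = rotl(K, 7) = 0x1F
k_1 = rotl(K, (7*1+7) mod 8) = rotl(K, 6) = 0x8F
k_2 = rotl(K, (7*2+7) mod 8) = rotl(K, 5) = 0xC7
k_3 = rotl(K, (7*3+7) mod 8) = rotl(K, 4) = 0xE3
k_4 = rotl(K, (7*4+7) mod 8) = rotl(K, 3) = 0xF1
k_5 = rotl(K, (7*5+7) mod 8) = rotl(K, 2) = 0xF8
k_6 = rotl(K, (7*6+7) mod 8) = rotl(K, 1) = 0x7C

0x7C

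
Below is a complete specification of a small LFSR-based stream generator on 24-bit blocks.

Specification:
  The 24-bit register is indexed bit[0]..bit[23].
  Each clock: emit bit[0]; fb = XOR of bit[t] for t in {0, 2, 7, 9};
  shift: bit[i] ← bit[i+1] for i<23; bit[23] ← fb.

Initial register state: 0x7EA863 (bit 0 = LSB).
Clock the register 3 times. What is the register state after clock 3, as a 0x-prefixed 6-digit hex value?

reg_0 = 0x7EA863
clock 1: out=1, reg = 0xBF5431
clock 2: out=1, reg = 0xDFAA18
clock 3: out=0, reg = 0xEFD50C

0xEFD50C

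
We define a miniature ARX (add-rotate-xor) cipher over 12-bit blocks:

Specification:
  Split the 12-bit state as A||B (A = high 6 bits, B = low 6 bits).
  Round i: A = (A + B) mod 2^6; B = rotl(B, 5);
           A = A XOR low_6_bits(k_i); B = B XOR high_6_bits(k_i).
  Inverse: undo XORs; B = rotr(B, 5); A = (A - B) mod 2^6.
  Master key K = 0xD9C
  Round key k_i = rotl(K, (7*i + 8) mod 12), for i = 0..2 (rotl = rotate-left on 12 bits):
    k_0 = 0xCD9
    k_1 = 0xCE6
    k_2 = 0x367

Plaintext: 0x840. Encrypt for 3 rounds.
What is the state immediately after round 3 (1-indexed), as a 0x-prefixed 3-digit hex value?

s_0 = plaintext = 0x840
s_1 = Round(s_0, k_0) = 0xE33
s_2 = Round(s_1, k_1) = 0x34A
s_3 = Round(s_2, k_2) = 0xC08

0xC08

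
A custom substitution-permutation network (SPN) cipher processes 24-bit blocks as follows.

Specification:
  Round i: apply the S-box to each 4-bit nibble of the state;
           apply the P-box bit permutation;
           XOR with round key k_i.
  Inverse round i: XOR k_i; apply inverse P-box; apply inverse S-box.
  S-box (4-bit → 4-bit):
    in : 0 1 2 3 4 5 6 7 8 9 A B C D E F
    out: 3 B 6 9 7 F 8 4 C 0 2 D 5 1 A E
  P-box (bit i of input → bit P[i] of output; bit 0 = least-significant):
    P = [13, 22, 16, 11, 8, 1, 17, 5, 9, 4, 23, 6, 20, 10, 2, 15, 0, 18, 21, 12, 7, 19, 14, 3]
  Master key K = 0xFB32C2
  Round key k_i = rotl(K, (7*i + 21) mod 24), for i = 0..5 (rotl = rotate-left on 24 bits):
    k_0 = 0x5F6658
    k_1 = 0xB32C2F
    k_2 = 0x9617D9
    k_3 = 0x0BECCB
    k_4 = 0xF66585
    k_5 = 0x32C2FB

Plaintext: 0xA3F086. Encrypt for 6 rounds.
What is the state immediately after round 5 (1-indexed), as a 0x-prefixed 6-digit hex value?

s_0 = plaintext = 0xA3F086
s_1 = Round(s_0, k_0) = 0x55F86D
s_2 = Round(s_1, k_1) = 0x1FD8C2
s_3 = Round(s_2, k_2) = 0x690611
s_4 = Round(s_3, k_3) = 0x5BC1A1
s_5 = Round(s_4, k_4) = 0x8E1F5A
s_6 = Round(s_5, k_5) = 0xE41781

0x8E1F5A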